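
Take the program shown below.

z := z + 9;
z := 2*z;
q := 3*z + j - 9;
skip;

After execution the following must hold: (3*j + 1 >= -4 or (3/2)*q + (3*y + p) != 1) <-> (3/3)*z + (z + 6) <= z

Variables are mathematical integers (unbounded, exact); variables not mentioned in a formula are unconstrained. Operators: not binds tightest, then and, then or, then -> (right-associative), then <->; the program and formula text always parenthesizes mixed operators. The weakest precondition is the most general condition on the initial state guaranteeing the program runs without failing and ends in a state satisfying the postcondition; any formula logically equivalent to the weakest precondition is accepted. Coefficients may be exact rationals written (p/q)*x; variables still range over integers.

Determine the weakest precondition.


Working backward. After the program, the postcondition (3*j + 1 >= -4 or (3/2)*q + (3*y + p) != 1) <-> (3/3)*z + (z + 6) <= z must hold; in canonical form it is (3*j >= -5 or p + (3/2)*q + 3*y != 1) <-> z <= -6.
Before skip: (3*j >= -5 or p + (3/2)*q + 3*y != 1) <-> z <= -6
Before q := 3*z + j - 9: (3*j >= -5 or (3/2)*j + p + 3*y + (9/2)*z != 29/2) <-> z <= -6
Before z := 2*z: (3*j >= -5 or (3/2)*j + p + 3*y + 9*z != 29/2) <-> 2*z <= -6
Before z := z + 9: (3*j >= -5 or (3/2)*j + p + 3*y + 9*z != -133/2) <-> 2*z <= -24
Answer: WP = (3*j >= -5 or (3/2)*j + p + 3*y + 9*z != -133/2) <-> 2*z <= -24


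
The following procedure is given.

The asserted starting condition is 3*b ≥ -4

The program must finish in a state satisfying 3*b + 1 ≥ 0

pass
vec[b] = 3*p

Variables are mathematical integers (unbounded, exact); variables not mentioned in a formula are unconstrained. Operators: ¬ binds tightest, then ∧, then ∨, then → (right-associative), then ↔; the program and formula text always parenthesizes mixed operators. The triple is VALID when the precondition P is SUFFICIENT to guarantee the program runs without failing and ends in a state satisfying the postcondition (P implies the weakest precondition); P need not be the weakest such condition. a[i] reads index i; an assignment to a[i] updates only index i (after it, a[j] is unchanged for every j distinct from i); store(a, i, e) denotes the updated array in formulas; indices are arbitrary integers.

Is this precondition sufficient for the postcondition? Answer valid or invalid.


Working backward. After the program, the postcondition 3*b + 1 ≥ 0 must hold; in canonical form it is 3*b ≥ -1.
Before vec[b] := 3*p: 3*b ≥ -1
Before skip: 3*b ≥ -1
The weakest precondition is 3*b ≥ -1.
Check whether 3*b ≥ -4 implies it.
Countermodel: at the initial state b = -1, the precondition holds but the weakest precondition fails.
Answer: invalid


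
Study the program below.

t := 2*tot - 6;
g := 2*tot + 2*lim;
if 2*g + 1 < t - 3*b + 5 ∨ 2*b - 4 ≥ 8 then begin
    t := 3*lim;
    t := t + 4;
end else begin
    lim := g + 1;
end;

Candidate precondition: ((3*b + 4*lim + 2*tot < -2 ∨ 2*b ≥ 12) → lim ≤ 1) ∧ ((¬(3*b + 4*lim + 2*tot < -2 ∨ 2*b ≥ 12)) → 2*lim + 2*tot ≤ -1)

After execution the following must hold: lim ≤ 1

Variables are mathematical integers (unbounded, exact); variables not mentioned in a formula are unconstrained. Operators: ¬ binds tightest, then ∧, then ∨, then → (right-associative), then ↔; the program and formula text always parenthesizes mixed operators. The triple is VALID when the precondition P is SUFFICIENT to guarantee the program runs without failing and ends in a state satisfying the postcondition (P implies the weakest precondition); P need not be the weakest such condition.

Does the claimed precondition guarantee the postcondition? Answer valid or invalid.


Working backward. After the program, lim ≤ 1 must hold.
Then branch requires lim ≤ 1; else branch requires g ≤ 0.
Before the if: ((3*b + 2*g < t + 4 ∨ 2*b ≥ 12) → lim ≤ 1) ∧ ((¬(3*b + 2*g < t + 4 ∨ 2*b ≥ 12)) → g ≤ 0)
Before g := 2*tot + 2*lim: ((3*b + 4*lim + 4*tot < t + 4 ∨ 2*b ≥ 12) → lim ≤ 1) ∧ ((¬(3*b + 4*lim + 4*tot < t + 4 ∨ 2*b ≥ 12)) → 2*lim + 2*tot ≤ 0)
Before t := 2*tot - 6: ((3*b + 4*lim + 2*tot < -2 ∨ 2*b ≥ 12) → lim ≤ 1) ∧ ((¬(3*b + 4*lim + 2*tot < -2 ∨ 2*b ≥ 12)) → 2*lim + 2*tot ≤ 0)
The weakest precondition is ((3*b + 4*lim + 2*tot < -2 ∨ 2*b ≥ 12) → lim ≤ 1) ∧ ((¬(3*b + 4*lim + 2*tot < -2 ∨ 2*b ≥ 12)) → 2*lim + 2*tot ≤ 0).
Check whether ((3*b + 4*lim + 2*tot < -2 ∨ 2*b ≥ 12) → lim ≤ 1) ∧ ((¬(3*b + 4*lim + 2*tot < -2 ∨ 2*b ≥ 12)) → 2*lim + 2*tot ≤ -1) implies it.
Every state satisfying the precondition satisfies the weakest precondition: the implication holds.
Answer: valid


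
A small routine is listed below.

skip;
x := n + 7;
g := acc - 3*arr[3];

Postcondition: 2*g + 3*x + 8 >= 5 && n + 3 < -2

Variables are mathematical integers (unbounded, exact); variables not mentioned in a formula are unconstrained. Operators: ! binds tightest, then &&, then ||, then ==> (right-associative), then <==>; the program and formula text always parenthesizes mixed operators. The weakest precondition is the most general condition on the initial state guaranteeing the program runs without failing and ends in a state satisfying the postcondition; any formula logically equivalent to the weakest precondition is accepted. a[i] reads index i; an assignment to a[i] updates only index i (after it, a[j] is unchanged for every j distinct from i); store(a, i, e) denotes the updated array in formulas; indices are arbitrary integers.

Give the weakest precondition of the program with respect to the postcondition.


Working backward. After the program, the postcondition 2*g + 3*x + 8 >= 5 && n + 3 < -2 must hold; in canonical form it is 2*g + 3*x >= -3 && n < -5.
Before g := acc - 3*arr[3]: 2*acc + 3*x >= 6*arr[3] - 3 && n < -5
Before x := n + 7: 2*acc + 3*n >= 6*arr[3] - 24 && n < -5
Before skip: 2*acc + 3*n >= 6*arr[3] - 24 && n < -5
Answer: WP = 2*acc + 3*n >= 6*arr[3] - 24 && n < -5


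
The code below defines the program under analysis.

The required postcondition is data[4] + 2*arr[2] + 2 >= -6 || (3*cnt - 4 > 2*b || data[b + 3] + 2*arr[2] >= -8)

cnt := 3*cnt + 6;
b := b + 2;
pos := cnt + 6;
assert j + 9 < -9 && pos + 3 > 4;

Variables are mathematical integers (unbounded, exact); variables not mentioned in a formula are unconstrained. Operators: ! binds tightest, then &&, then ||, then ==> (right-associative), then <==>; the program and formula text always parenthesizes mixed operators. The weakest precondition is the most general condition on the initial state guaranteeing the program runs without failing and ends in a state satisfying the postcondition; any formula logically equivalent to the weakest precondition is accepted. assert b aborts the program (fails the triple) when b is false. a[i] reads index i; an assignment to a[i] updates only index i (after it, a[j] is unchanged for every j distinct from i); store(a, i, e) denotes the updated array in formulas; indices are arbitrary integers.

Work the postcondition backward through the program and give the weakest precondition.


Working backward. After the program, the postcondition data[4] + 2*arr[2] + 2 >= -6 || (3*cnt - 4 > 2*b || data[b + 3] + 2*arr[2] >= -8) must hold; in canonical form it is 2*arr[2] + data[4] >= -8 || 3*cnt > 2*b + 4 || 2*arr[2] + data[b + 3] >= -8.
Before assert j + 9 < -9 && pos + 3 > 4: j < -18 && pos > 1 && (2*arr[2] + data[4] >= -8 || 3*cnt > 2*b + 4 || 2*arr[2] + data[b + 3] >= -8)
Before pos := cnt + 6: j < -18 && cnt > -5 && (2*arr[2] + data[4] >= -8 || 3*cnt > 2*b + 4 || 2*arr[2] + data[b + 3] >= -8)
Before b := b + 2: j < -18 && cnt > -5 && (2*arr[2] + data[4] >= -8 || 3*cnt > 2*b + 8 || 2*arr[2] + data[b + 5] >= -8)
Before cnt := 3*cnt + 6: j < -18 && 3*cnt > -11 && (2*arr[2] + data[4] >= -8 || 9*cnt > 2*b - 10 || 2*arr[2] + data[b + 5] >= -8)
Answer: WP = j < -18 && 3*cnt > -11 && (2*arr[2] + data[4] >= -8 || 9*cnt > 2*b - 10 || 2*arr[2] + data[b + 5] >= -8)


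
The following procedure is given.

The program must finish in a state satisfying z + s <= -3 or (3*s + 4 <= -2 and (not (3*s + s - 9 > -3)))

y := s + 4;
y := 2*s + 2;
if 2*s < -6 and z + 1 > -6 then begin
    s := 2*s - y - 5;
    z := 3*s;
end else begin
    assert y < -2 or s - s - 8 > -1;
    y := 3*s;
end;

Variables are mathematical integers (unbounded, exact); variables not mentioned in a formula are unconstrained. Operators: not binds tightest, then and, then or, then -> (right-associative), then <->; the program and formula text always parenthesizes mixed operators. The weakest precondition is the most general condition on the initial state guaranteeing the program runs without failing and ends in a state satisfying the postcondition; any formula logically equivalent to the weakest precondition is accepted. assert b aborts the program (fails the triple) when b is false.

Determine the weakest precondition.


Working backward. After the program, the postcondition z + s <= -3 or (3*s + 4 <= -2 and (not (3*s + s - 9 > -3))) must hold; in canonical form it is s + z <= -3 or (3*s <= -6 and (not (4*s > 6))).
Then branch requires 8*s <= 4*y + 17 or (6*s <= 3*y + 9 and (not (8*s > 4*y + 26))); else branch requires y < -2 and (s + z <= -3 or (3*s <= -6 and (not (4*s > 6)))).
Before the if: ((2*s < -6 and z > -7) -> (8*s <= 4*y + 17 or (6*s <= 3*y + 9 and (not (8*s > 4*y + 26))))) and ((not (2*s < -6 and z > -7)) -> (y < -2 and (s + z <= -3 or (3*s <= -6 and (not (4*s > 6))))))
Before y := 2*s + 2: (not (2*s < -6 and z > -7)) -> (2*s < -4 and (s + z <= -3 or (3*s <= -6 and (not (4*s > 6)))))
Before y := s + 4: (not (2*s < -6 and z > -7)) -> (2*s < -4 and (s + z <= -3 or (3*s <= -6 and (not (4*s > 6)))))
Answer: WP = (not (2*s < -6 and z > -7)) -> (2*s < -4 and (s + z <= -3 or (3*s <= -6 and (not (4*s > 6)))))


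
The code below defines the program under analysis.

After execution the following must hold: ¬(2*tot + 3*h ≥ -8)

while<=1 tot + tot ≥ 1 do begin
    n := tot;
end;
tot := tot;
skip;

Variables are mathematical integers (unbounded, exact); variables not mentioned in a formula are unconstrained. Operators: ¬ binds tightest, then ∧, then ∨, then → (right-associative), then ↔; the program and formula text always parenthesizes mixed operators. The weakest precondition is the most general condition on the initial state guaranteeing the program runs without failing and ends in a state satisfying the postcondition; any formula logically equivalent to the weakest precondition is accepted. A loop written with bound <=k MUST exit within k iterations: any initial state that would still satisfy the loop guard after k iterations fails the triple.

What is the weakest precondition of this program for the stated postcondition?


Working backward. After the program, the postcondition ¬(2*tot + 3*h ≥ -8) must hold; in canonical form it is ¬(3*h + 2*tot ≥ -8).
Before skip: ¬(3*h + 2*tot ≥ -8)
Before tot := tot: ¬(3*h + 2*tot ≥ -8)
Before the loop (bound <=1), unroll the exhaustion recursion (WP_0 = exit-now case; WP_j = one more guarded iteration, up to j = 1):
  WP_0: (¬(2*tot ≥ 1)) ∧ (¬(3*h + 2*tot ≥ -8))
  WP_1: (2*tot ≥ 1 → ((¬(2*tot ≥ 1)) ∧ (¬(3*h + 2*tot ≥ -8)))) ∧ ((¬(2*tot ≥ 1)) → (¬(3*h + 2*tot ≥ -8)))
So before the loop: (2*tot ≥ 1 → ((¬(2*tot ≥ 1)) ∧ (¬(3*h + 2*tot ≥ -8)))) ∧ ((¬(2*tot ≥ 1)) → (¬(3*h + 2*tot ≥ -8)))
Answer: WP = (2*tot ≥ 1 → ((¬(2*tot ≥ 1)) ∧ (¬(3*h + 2*tot ≥ -8)))) ∧ ((¬(2*tot ≥ 1)) → (¬(3*h + 2*tot ≥ -8)))


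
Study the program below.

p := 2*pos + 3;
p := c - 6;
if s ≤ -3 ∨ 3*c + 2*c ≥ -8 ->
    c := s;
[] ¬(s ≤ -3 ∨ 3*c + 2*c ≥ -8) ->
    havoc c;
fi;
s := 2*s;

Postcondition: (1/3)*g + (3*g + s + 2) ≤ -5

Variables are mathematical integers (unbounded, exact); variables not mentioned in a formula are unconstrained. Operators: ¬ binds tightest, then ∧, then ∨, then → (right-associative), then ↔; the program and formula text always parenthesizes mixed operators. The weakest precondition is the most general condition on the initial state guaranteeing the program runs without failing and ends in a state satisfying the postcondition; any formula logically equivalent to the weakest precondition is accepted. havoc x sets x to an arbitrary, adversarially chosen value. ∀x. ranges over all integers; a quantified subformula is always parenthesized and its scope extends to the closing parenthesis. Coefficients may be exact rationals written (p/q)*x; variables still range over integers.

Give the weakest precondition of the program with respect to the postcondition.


Working backward. After the program, the postcondition (1/3)*g + (3*g + s + 2) ≤ -5 must hold; in canonical form it is (10/3)*g + s ≤ -7.
Before s := 2*s: (10/3)*g + 2*s ≤ -7
Then branch requires (10/3)*g + 2*s ≤ -7; else branch requires (10/3)*g + 2*s ≤ -7.
Before the if: ((s ≤ -3 ∨ 5*c ≥ -8) → (10/3)*g + 2*s ≤ -7) ∧ ((¬(s ≤ -3 ∨ 5*c ≥ -8)) → (10/3)*g + 2*s ≤ -7)
Before p := c - 6: ((s ≤ -3 ∨ 5*c ≥ -8) → (10/3)*g + 2*s ≤ -7) ∧ ((¬(s ≤ -3 ∨ 5*c ≥ -8)) → (10/3)*g + 2*s ≤ -7)
Before p := 2*pos + 3: ((s ≤ -3 ∨ 5*c ≥ -8) → (10/3)*g + 2*s ≤ -7) ∧ ((¬(s ≤ -3 ∨ 5*c ≥ -8)) → (10/3)*g + 2*s ≤ -7)
Answer: WP = ((s ≤ -3 ∨ 5*c ≥ -8) → (10/3)*g + 2*s ≤ -7) ∧ ((¬(s ≤ -3 ∨ 5*c ≥ -8)) → (10/3)*g + 2*s ≤ -7)


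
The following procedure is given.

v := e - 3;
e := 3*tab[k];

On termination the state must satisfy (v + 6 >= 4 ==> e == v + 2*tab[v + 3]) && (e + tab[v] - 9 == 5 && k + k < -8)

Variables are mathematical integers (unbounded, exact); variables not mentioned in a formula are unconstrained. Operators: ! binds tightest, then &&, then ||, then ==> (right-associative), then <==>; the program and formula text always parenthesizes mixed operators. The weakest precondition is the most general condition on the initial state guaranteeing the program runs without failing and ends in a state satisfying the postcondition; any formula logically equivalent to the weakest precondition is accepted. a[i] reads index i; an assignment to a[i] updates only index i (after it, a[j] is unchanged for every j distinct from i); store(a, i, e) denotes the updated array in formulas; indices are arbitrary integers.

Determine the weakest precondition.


Working backward. After the program, the postcondition (v + 6 >= 4 ==> e == v + 2*tab[v + 3]) && (e + tab[v] - 9 == 5 && k + k < -8) must hold; in canonical form it is (v >= -2 ==> e == 2*tab[v + 3] + v) && tab[v] + e == 14 && 2*k < -8.
Before e := 3*tab[k]: (v >= -2 ==> 3*tab[k] == 2*tab[v + 3] + v) && 3*tab[k] + tab[v] == 14 && 2*k < -8
Before v := e - 3: (e >= 1 ==> 3*tab[k] == 2*tab[e] + e - 3) && tab[e - 3] + 3*tab[k] == 14 && 2*k < -8
Answer: WP = (e >= 1 ==> 3*tab[k] == 2*tab[e] + e - 3) && tab[e - 3] + 3*tab[k] == 14 && 2*k < -8


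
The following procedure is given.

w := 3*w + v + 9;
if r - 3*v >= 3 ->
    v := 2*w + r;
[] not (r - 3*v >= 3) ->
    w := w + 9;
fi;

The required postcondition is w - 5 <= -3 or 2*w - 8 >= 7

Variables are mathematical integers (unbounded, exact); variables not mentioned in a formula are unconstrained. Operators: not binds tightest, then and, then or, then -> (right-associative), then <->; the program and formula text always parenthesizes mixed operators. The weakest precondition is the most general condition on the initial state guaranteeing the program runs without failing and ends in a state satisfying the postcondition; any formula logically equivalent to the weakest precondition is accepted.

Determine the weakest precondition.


Working backward. After the program, the postcondition w - 5 <= -3 or 2*w - 8 >= 7 must hold; in canonical form it is w <= 2 or 2*w >= 15.
Then branch requires w <= 2 or 2*w >= 15; else branch requires w <= -7 or 2*w >= -3.
Before the if: (r >= 3*v + 3 -> (w <= 2 or 2*w >= 15)) and ((not (r >= 3*v + 3)) -> (w <= -7 or 2*w >= -3))
Before w := 3*w + v + 9: (r >= 3*v + 3 -> (v + 3*w <= -7 or 2*v + 6*w >= -3)) and ((not (r >= 3*v + 3)) -> (v + 3*w <= -16 or 2*v + 6*w >= -21))
Answer: WP = (r >= 3*v + 3 -> (v + 3*w <= -7 or 2*v + 6*w >= -3)) and ((not (r >= 3*v + 3)) -> (v + 3*w <= -16 or 2*v + 6*w >= -21))


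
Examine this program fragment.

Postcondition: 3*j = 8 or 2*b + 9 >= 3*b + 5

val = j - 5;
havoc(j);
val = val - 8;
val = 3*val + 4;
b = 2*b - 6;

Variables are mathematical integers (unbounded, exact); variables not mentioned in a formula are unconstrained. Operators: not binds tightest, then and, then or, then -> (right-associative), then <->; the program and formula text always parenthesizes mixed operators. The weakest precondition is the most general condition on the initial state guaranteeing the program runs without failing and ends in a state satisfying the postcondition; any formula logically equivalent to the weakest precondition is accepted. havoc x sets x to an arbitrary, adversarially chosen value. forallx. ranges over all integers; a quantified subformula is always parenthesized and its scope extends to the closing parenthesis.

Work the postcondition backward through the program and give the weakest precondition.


Working backward. After the program, the postcondition 3*j = 8 or 2*b + 9 >= 3*b + 5 must hold; in canonical form it is 3*j = 8 or b <= 4.
Before b := 2*b - 6: 3*j = 8 or 2*b <= 10
Before val := 3*val + 4: 3*j = 8 or 2*b <= 10
Before val := val - 8: 3*j = 8 or 2*b <= 10
Before havoc j: forall j_1. (3*j_1 = 8 or 2*b <= 10)
Before val := j - 5: forall j_1. (3*j_1 = 8 or 2*b <= 10)
Answer: WP = forall j_1. (3*j_1 = 8 or 2*b <= 10)


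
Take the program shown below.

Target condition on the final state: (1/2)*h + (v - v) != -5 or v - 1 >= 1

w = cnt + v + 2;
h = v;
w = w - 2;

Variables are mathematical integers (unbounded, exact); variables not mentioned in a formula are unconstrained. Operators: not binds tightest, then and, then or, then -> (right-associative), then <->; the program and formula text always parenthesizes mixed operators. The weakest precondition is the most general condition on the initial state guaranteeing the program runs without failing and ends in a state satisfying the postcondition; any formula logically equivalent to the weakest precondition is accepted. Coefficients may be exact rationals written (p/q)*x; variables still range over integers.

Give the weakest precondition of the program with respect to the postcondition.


Working backward. After the program, the postcondition (1/2)*h + (v - v) != -5 or v - 1 >= 1 must hold; in canonical form it is (1/2)*h != -5 or v >= 2.
Before w := w - 2: (1/2)*h != -5 or v >= 2
Before h := v: (1/2)*v != -5 or v >= 2
Before w := cnt + v + 2: (1/2)*v != -5 or v >= 2
Answer: WP = (1/2)*v != -5 or v >= 2


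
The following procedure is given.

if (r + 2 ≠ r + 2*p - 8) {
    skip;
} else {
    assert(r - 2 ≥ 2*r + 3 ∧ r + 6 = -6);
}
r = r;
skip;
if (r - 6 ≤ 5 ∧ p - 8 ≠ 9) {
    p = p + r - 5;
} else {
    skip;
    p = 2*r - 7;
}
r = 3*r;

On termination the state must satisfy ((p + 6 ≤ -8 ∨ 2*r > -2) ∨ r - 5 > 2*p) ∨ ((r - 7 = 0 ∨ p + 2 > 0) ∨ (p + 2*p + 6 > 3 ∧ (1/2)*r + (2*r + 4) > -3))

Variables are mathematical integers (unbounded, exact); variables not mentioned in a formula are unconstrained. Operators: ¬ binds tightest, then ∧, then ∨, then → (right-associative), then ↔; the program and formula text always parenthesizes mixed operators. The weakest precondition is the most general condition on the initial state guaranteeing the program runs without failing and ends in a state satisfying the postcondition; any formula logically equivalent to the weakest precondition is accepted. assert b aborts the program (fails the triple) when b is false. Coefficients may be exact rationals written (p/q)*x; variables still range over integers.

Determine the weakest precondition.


Working backward. After the program, the postcondition ((p + 6 ≤ -8 ∨ 2*r > -2) ∨ r - 5 > 2*p) ∨ ((r - 7 = 0 ∨ p + 2 > 0) ∨ (p + 2*p + 6 > 3 ∧ (1/2)*r + (2*r + 4) > -3)) must hold; in canonical form it is p ≤ -14 ∨ 2*r > -2 ∨ r > 2*p + 5 ∨ r = 7 ∨ p > -2 ∨ (3*p > -3 ∧ (5/2)*r > -7).
Before r := 3*r: p ≤ -14 ∨ 6*r > -2 ∨ 3*r > 2*p + 5 ∨ 3*r = 7 ∨ p > -2 ∨ (3*p > -3 ∧ (15/2)*r > -7)
Then branch requires p + r ≤ -9 ∨ 6*r > -2 ∨ r > 2*p - 5 ∨ 3*r = 7 ∨ p + r > 3 ∨ (3*p + 3*r > 12 ∧ (15/2)*r > -7); else branch requires 2*r ≤ -7 ∨ 6*r > -2 ∨ r < 9 ∨ 3*r = 7 ∨ 2*r > 5 ∨ (6*r > 18 ∧ (15/2)*r > -7).
Before the if: ((r ≤ 11 ∧ p ≠ 17) → (p + r ≤ -9 ∨ 6*r > -2 ∨ r > 2*p - 5 ∨ 3*r = 7 ∨ p + r > 3 ∨ (3*p + 3*r > 12 ∧ (15/2)*r > -7))) ∧ ((¬(r ≤ 11 ∧ p ≠ 17)) → (2*r ≤ -7 ∨ 6*r > -2 ∨ r < 9 ∨ 3*r = 7 ∨ 2*r > 5 ∨ (6*r > 18 ∧ (15/2)*r > -7)))
Before skip: ((r ≤ 11 ∧ p ≠ 17) → (p + r ≤ -9 ∨ 6*r > -2 ∨ r > 2*p - 5 ∨ 3*r = 7 ∨ p + r > 3 ∨ (3*p + 3*r > 12 ∧ (15/2)*r > -7))) ∧ ((¬(r ≤ 11 ∧ p ≠ 17)) → (2*r ≤ -7 ∨ 6*r > -2 ∨ r < 9 ∨ 3*r = 7 ∨ 2*r > 5 ∨ (6*r > 18 ∧ (15/2)*r > -7)))
Before r := r: ((r ≤ 11 ∧ p ≠ 17) → (p + r ≤ -9 ∨ 6*r > -2 ∨ r > 2*p - 5 ∨ 3*r = 7 ∨ p + r > 3 ∨ (3*p + 3*r > 12 ∧ (15/2)*r > -7))) ∧ ((¬(r ≤ 11 ∧ p ≠ 17)) → (2*r ≤ -7 ∨ 6*r > -2 ∨ r < 9 ∨ 3*r = 7 ∨ 2*r > 5 ∨ (6*r > 18 ∧ (15/2)*r > -7)))
Then branch requires ((r ≤ 11 ∧ p ≠ 17) → (p + r ≤ -9 ∨ 6*r > -2 ∨ r > 2*p - 5 ∨ 3*r = 7 ∨ p + r > 3 ∨ (3*p + 3*r > 12 ∧ (15/2)*r > -7))) ∧ ((¬(r ≤ 11 ∧ p ≠ 17)) → (2*r ≤ -7 ∨ 6*r > -2 ∨ r < 9 ∨ 3*r = 7 ∨ 2*r > 5 ∨ (6*r > 18 ∧ (15/2)*r > -7))); else branch requires r ≤ -5 ∧ r = -12 ∧ ((r ≤ 11 ∧ p ≠ 17) → (p + r ≤ -9 ∨ 6*r > -2 ∨ r > 2*p - 5 ∨ 3*r = 7 ∨ p + r > 3 ∨ (3*p + 3*r > 12 ∧ (15/2)*r > -7))) ∧ ((¬(r ≤ 11 ∧ p ≠ 17)) → (2*r ≤ -7 ∨ 6*r > -2 ∨ r < 9 ∨ 3*r = 7 ∨ 2*r > 5 ∨ (6*r > 18 ∧ (15/2)*r > -7))).
Before the if: (2*p ≠ 10 → (((r ≤ 11 ∧ p ≠ 17) → (p + r ≤ -9 ∨ 6*r > -2 ∨ r > 2*p - 5 ∨ 3*r = 7 ∨ p + r > 3 ∨ (3*p + 3*r > 12 ∧ (15/2)*r > -7))) ∧ ((¬(r ≤ 11 ∧ p ≠ 17)) → (2*r ≤ -7 ∨ 6*r > -2 ∨ r < 9 ∨ 3*r = 7 ∨ 2*r > 5 ∨ (6*r > 18 ∧ (15/2)*r > -7))))) ∧ ((¬(2*p ≠ 10)) → (r ≤ -5 ∧ r = -12 ∧ ((r ≤ 11 ∧ p ≠ 17) → (p + r ≤ -9 ∨ 6*r > -2 ∨ r > 2*p - 5 ∨ 3*r = 7 ∨ p + r > 3 ∨ (3*p + 3*r > 12 ∧ (15/2)*r > -7))) ∧ ((¬(r ≤ 11 ∧ p ≠ 17)) → (2*r ≤ -7 ∨ 6*r > -2 ∨ r < 9 ∨ 3*r = 7 ∨ 2*r > 5 ∨ (6*r > 18 ∧ (15/2)*r > -7)))))
Answer: WP = (2*p ≠ 10 → (((r ≤ 11 ∧ p ≠ 17) → (p + r ≤ -9 ∨ 6*r > -2 ∨ r > 2*p - 5 ∨ 3*r = 7 ∨ p + r > 3 ∨ (3*p + 3*r > 12 ∧ (15/2)*r > -7))) ∧ ((¬(r ≤ 11 ∧ p ≠ 17)) → (2*r ≤ -7 ∨ 6*r > -2 ∨ r < 9 ∨ 3*r = 7 ∨ 2*r > 5 ∨ (6*r > 18 ∧ (15/2)*r > -7))))) ∧ ((¬(2*p ≠ 10)) → (r ≤ -5 ∧ r = -12 ∧ ((r ≤ 11 ∧ p ≠ 17) → (p + r ≤ -9 ∨ 6*r > -2 ∨ r > 2*p - 5 ∨ 3*r = 7 ∨ p + r > 3 ∨ (3*p + 3*r > 12 ∧ (15/2)*r > -7))) ∧ ((¬(r ≤ 11 ∧ p ≠ 17)) → (2*r ≤ -7 ∨ 6*r > -2 ∨ r < 9 ∨ 3*r = 7 ∨ 2*r > 5 ∨ (6*r > 18 ∧ (15/2)*r > -7)))))


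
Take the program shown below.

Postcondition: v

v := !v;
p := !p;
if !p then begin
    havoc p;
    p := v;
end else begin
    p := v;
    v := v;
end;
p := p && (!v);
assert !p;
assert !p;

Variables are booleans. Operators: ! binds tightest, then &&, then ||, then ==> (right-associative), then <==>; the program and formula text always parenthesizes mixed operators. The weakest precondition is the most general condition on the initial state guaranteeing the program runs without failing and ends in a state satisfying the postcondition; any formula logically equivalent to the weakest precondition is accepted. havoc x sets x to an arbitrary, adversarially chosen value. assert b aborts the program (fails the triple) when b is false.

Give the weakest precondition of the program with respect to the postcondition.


Working backward. After the program, v must hold.
Before assert !p: (!p) && v
Before assert !p: (!p) && v
Before p := p && (!v): (!(p && (!v))) && v
Then branch requires v; else branch requires v.
Before the if: ((!p) ==> v) && (p ==> v)
Before p := !p: (p ==> v) && ((!p) ==> v)
Before v := !v: (p ==> (!v)) && ((!p) ==> (!v))
Answer: WP = (p ==> (!v)) && ((!p) ==> (!v))


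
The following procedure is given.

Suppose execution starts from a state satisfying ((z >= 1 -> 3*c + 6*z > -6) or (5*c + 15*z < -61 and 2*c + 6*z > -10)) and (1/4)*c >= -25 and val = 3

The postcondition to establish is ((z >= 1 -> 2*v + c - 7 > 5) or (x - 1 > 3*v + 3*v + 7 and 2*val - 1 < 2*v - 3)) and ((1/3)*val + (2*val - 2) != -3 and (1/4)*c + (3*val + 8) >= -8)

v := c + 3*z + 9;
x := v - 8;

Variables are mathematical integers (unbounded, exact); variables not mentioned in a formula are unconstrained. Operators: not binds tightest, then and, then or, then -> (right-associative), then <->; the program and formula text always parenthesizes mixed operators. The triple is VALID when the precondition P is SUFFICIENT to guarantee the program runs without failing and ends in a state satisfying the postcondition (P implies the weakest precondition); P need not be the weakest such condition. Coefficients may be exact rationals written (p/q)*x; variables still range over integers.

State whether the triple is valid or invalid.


Working backward. After the program, the postcondition ((z >= 1 -> 2*v + c - 7 > 5) or (x - 1 > 3*v + 3*v + 7 and 2*val - 1 < 2*v - 3)) and ((1/3)*val + (2*val - 2) != -3 and (1/4)*c + (3*val + 8) >= -8) must hold; in canonical form it is ((z >= 1 -> c + 2*v > 12) or (x > 6*v + 8 and 2*val < 2*v - 2)) and (7/3)*val != -1 and (1/4)*c + 3*val >= -16.
Before x := v - 8: ((z >= 1 -> c + 2*v > 12) or (5*v < -16 and 2*val < 2*v - 2)) and (7/3)*val != -1 and (1/4)*c + 3*val >= -16
Before v := c + 3*z + 9: ((z >= 1 -> 3*c + 6*z > -6) or (5*c + 15*z < -61 and 2*val < 2*c + 6*z + 16)) and (7/3)*val != -1 and (1/4)*c + 3*val >= -16
The weakest precondition is ((z >= 1 -> 3*c + 6*z > -6) or (5*c + 15*z < -61 and 2*val < 2*c + 6*z + 16)) and (7/3)*val != -1 and (1/4)*c + 3*val >= -16.
Check whether ((z >= 1 -> 3*c + 6*z > -6) or (5*c + 15*z < -61 and 2*c + 6*z > -10)) and (1/4)*c >= -25 and val = 3 implies it.
Every state satisfying the precondition satisfies the weakest precondition: the implication holds.
Answer: valid


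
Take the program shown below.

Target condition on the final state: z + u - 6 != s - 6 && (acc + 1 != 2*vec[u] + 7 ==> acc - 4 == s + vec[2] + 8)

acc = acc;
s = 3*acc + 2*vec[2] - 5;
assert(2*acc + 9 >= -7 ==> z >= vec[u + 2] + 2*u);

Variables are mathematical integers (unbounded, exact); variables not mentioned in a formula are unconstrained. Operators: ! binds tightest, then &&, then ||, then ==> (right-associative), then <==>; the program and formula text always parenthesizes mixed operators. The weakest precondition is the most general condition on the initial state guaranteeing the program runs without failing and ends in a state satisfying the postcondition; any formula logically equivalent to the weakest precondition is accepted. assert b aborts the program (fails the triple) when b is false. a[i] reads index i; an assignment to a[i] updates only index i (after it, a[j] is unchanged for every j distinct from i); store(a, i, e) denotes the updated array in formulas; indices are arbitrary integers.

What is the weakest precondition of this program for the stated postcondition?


Working backward. After the program, the postcondition z + u - 6 != s - 6 && (acc + 1 != 2*vec[u] + 7 ==> acc - 4 == s + vec[2] + 8) must hold; in canonical form it is u + z != s && (acc != 2*vec[u] + 6 ==> acc == vec[2] + s + 12).
Before assert 2*acc + 9 >= -7 ==> z >= vec[u + 2] + 2*u: (2*acc >= -16 ==> z >= vec[u + 2] + 2*u) && u + z != s && (acc != 2*vec[u] + 6 ==> acc == vec[2] + s + 12)
Before s := 3*acc + 2*vec[2] - 5: (2*acc >= -16 ==> z >= vec[u + 2] + 2*u) && u + z != 2*vec[2] + 3*acc - 5 && (acc != 2*vec[u] + 6 ==> 3*vec[2] + 2*acc == -7)
Before acc := acc: (2*acc >= -16 ==> z >= vec[u + 2] + 2*u) && u + z != 2*vec[2] + 3*acc - 5 && (acc != 2*vec[u] + 6 ==> 3*vec[2] + 2*acc == -7)
Answer: WP = (2*acc >= -16 ==> z >= vec[u + 2] + 2*u) && u + z != 2*vec[2] + 3*acc - 5 && (acc != 2*vec[u] + 6 ==> 3*vec[2] + 2*acc == -7)


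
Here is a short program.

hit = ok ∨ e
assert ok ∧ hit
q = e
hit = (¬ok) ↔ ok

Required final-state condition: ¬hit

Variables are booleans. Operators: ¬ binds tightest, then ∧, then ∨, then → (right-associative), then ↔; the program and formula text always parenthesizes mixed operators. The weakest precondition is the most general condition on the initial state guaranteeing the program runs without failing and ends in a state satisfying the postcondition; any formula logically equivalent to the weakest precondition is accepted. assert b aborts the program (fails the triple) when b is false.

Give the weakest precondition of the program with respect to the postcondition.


Working backward. After the program, ¬hit must hold.
Before hit := (¬ok) ↔ ok: ¬((¬ok) ↔ ok)
Before q := e: ¬((¬ok) ↔ ok)
Before assert ok ∧ hit: ok ∧ hit ∧ (¬((¬ok) ↔ ok))
Before hit := ok ∨ e: ok ∧ (ok ∨ e) ∧ (¬((¬ok) ↔ ok))
Answer: WP = ok ∧ (ok ∨ e) ∧ (¬((¬ok) ↔ ok))


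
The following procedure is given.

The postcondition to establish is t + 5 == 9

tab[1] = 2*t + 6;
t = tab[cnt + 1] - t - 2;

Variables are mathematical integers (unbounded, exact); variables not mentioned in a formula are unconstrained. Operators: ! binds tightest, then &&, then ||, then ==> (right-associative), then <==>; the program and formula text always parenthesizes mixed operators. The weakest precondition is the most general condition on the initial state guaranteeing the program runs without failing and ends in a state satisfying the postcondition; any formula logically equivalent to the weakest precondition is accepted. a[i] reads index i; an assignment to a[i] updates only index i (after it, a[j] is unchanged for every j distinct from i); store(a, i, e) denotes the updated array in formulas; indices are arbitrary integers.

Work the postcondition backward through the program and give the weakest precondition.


Working backward. After the program, the postcondition t + 5 == 9 must hold; in canonical form it is t == 4.
Before t := tab[cnt + 1] - t - 2: tab[cnt + 1] == t + 6
Before tab[1] := 2*t + 6: store(tab, 1, 2*t + 6)[cnt + 1] == t + 6
Answer: WP = store(tab, 1, 2*t + 6)[cnt + 1] == t + 6


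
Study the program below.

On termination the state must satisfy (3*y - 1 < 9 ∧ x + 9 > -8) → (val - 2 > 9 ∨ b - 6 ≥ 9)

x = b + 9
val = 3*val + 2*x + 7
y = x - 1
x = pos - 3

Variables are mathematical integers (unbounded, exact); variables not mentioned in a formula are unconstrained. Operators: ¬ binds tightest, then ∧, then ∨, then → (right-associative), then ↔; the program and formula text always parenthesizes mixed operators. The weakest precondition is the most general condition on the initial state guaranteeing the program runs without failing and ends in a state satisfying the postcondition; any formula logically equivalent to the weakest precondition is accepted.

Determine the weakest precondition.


Working backward. After the program, the postcondition (3*y - 1 < 9 ∧ x + 9 > -8) → (val - 2 > 9 ∨ b - 6 ≥ 9) must hold; in canonical form it is (3*y < 10 ∧ x > -17) → (val > 11 ∨ b ≥ 15).
Before x := pos - 3: (3*y < 10 ∧ pos > -14) → (val > 11 ∨ b ≥ 15)
Before y := x - 1: (3*x < 13 ∧ pos > -14) → (val > 11 ∨ b ≥ 15)
Before val := 3*val + 2*x + 7: (3*x < 13 ∧ pos > -14) → (3*val + 2*x > 4 ∨ b ≥ 15)
Before x := b + 9: (3*b < -14 ∧ pos > -14) → (2*b + 3*val > -14 ∨ b ≥ 15)
Answer: WP = (3*b < -14 ∧ pos > -14) → (2*b + 3*val > -14 ∨ b ≥ 15)


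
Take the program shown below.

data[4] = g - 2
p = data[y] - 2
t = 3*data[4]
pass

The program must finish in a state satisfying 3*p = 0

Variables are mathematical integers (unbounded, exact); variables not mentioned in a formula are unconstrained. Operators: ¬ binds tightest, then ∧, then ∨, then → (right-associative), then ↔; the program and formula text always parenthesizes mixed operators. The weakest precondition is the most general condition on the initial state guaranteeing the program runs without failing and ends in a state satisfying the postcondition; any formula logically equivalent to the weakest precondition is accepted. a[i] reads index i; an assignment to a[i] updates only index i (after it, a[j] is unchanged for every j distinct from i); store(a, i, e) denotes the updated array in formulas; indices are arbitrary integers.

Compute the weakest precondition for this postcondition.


Working backward. After the program, 3*p = 0 must hold.
Before skip: 3*p = 0
Before t := 3*data[4]: 3*p = 0
Before p := data[y] - 2: 3*data[y] = 6
Before data[4] := g - 2: 3*store(data, 4, g - 2)[y] = 6
Answer: WP = 3*store(data, 4, g - 2)[y] = 6


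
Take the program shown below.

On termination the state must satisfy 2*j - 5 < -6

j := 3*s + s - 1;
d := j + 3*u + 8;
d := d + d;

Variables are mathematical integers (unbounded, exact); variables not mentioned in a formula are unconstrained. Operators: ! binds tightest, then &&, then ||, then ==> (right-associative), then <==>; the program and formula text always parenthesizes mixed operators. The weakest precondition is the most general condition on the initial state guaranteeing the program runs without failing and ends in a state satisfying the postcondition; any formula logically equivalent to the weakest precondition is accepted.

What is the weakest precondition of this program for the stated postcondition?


Working backward. After the program, the postcondition 2*j - 5 < -6 must hold; in canonical form it is 2*j < -1.
Before d := d + d: 2*j < -1
Before d := j + 3*u + 8: 2*j < -1
Before j := 3*s + s - 1: 8*s < 1
Answer: WP = 8*s < 1


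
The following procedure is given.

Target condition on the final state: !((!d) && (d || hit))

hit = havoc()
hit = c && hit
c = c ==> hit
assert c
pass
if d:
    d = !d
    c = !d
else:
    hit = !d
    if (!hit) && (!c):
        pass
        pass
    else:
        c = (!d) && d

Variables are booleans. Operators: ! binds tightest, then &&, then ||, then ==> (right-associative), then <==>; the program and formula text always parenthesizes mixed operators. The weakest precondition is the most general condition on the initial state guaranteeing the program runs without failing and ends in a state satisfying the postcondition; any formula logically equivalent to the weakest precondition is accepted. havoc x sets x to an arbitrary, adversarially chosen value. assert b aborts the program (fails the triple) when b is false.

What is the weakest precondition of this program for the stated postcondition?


Working backward. After the program, !((!d) && (d || hit)) must hold.
Then branch requires !(d && ((!d) || hit)); else branch requires ((d && (!c)) ==> d) && ((!(d && (!c))) ==> d).
Before the if: (d ==> (!(d && ((!d) || hit)))) && ((!d) ==> (((d && (!c)) ==> d) && ((!(d && (!c))) ==> d)))
Before skip: (d ==> (!(d && ((!d) || hit)))) && ((!d) ==> (((d && (!c)) ==> d) && ((!(d && (!c))) ==> d)))
Before assert c: c && (d ==> (!(d && ((!d) || hit)))) && ((!d) ==> (((d && (!c)) ==> d) && ((!(d && (!c))) ==> d)))
Before c := c ==> hit: (c ==> hit) && (d ==> (!(d && ((!d) || hit)))) && ((!d) ==> (((d && (!(c ==> hit))) ==> d) && ((!(d && (!(c ==> hit)))) ==> d)))
Before hit := c && hit: (c ==> (c && hit)) && (d ==> (!(d && ((!d) || (c && hit))))) && ((!d) ==> (((d && (!(c ==> (c && hit)))) ==> d) && ((!(d && (!(c ==> (c && hit))))) ==> d)))
Before havoc hit: (d ==> (!(d && ((!d) || c)))) && ((!d) ==> d) && (!c) && ((!d) ==> (((d && c) ==> d) && ((!(d && c)) ==> d)))
Answer: WP = (d ==> (!(d && ((!d) || c)))) && ((!d) ==> d) && (!c) && ((!d) ==> (((d && c) ==> d) && ((!(d && c)) ==> d)))


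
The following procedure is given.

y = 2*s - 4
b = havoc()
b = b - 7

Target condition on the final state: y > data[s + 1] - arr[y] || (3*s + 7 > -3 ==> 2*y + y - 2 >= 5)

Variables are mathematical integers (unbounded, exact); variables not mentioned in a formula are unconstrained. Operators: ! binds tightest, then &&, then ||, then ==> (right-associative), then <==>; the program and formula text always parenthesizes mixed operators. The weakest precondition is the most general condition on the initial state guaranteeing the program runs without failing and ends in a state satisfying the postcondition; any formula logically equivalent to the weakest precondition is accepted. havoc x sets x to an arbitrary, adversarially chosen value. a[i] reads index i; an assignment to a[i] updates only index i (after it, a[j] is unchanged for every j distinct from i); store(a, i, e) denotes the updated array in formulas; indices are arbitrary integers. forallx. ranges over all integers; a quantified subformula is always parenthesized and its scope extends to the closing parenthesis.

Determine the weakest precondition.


Working backward. After the program, the postcondition y > data[s + 1] - arr[y] || (3*s + 7 > -3 ==> 2*y + y - 2 >= 5) must hold; in canonical form it is arr[y] + y > data[s + 1] || (3*s > -10 ==> 3*y >= 7).
Before b := b - 7: arr[y] + y > data[s + 1] || (3*s > -10 ==> 3*y >= 7)
Before havoc b: arr[y] + y > data[s + 1] || (3*s > -10 ==> 3*y >= 7)
Before y := 2*s - 4: arr[2*s - 4] + 2*s > data[s + 1] + 4 || (3*s > -10 ==> 6*s >= 19)
Answer: WP = arr[2*s - 4] + 2*s > data[s + 1] + 4 || (3*s > -10 ==> 6*s >= 19)


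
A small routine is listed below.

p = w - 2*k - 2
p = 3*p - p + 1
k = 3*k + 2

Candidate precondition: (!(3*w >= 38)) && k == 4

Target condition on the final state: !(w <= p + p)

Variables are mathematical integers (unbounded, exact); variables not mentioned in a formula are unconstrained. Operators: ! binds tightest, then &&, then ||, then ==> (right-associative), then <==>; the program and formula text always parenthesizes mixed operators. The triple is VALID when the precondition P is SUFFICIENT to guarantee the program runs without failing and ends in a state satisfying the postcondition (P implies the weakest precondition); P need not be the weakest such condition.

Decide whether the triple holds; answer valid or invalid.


Working backward. After the program, the postcondition !(w <= p + p) must hold; in canonical form it is !(w <= 2*p).
Before k := 3*k + 2: !(w <= 2*p)
Before p := 3*p - p + 1: !(w <= 4*p + 2)
Before p := w - 2*k - 2: !(8*k <= 3*w - 6)
The weakest precondition is !(8*k <= 3*w - 6).
Check whether (!(3*w >= 38)) && k == 4 implies it.
Every state satisfying the precondition satisfies the weakest precondition: the implication holds.
Answer: valid


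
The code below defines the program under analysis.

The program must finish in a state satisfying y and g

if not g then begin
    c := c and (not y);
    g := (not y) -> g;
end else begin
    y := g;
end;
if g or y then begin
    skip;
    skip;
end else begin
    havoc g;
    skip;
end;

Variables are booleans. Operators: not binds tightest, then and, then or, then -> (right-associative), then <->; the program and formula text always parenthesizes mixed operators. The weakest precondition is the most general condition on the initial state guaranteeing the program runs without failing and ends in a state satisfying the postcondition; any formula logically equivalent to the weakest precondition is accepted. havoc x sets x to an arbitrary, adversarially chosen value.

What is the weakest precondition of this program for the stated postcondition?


Working backward. After the program, y and g must hold.
Then branch requires y and g; else branch requires false.
Before the if: ((g or y) -> (y and g)) and (g or y)
Then branch requires ((((not y) -> g) or y) -> (y and ((not y) -> g))) and (((not y) -> g) or y); else branch requires g.
Before the if: (not g) -> (((((not y) -> g) or y) -> (y and ((not y) -> g))) and (((not y) -> g) or y))
Answer: WP = (not g) -> (((((not y) -> g) or y) -> (y and ((not y) -> g))) and (((not y) -> g) or y))
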